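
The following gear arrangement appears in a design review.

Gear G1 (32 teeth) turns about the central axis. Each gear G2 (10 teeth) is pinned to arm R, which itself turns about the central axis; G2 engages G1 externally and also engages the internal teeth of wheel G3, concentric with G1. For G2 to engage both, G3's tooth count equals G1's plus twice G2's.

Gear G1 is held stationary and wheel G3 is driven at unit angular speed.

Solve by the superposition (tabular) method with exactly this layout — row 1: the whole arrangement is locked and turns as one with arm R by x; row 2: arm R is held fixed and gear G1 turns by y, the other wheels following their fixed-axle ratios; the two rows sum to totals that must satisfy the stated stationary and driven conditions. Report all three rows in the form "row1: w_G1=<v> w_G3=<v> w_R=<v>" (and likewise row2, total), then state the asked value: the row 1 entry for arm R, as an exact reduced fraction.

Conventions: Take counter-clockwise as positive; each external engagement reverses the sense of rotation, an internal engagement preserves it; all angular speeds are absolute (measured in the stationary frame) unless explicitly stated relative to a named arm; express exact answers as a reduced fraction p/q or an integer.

row1: w_G1=13/21 w_G3=13/21 w_R=13/21
row2: w_G1=-13/21 w_G3=8/21 w_R=0
total: w_G1=0 w_G3=1 w_R=13/21
asked value: 13/21

topology: planetary set — G1 32T / G2 10T / G3 52T, arm = carrier (Willis)
row 1 — lock + rotate with arm: ω_sun = ω_ring = ω_arm = x
row 2 (arm held, sun turns y): ω_ring = −(32/52)·y, ω_arm = 0
boundary: total ω_sun = x + y = 0 and total ω_ring = x − (32/52)·y = 1  ⇒  y = -13/21, x = 13/21
row 2 ring = −(32/52)·(-13/21) = 8/21
totals (row 1 + row 2): sun 13/21 + (-13/21) = 0, ring 13/21 + 8/21 = 1, arm 13/21 + 0 = 13/21
asked cell (row1, arm) = 13/21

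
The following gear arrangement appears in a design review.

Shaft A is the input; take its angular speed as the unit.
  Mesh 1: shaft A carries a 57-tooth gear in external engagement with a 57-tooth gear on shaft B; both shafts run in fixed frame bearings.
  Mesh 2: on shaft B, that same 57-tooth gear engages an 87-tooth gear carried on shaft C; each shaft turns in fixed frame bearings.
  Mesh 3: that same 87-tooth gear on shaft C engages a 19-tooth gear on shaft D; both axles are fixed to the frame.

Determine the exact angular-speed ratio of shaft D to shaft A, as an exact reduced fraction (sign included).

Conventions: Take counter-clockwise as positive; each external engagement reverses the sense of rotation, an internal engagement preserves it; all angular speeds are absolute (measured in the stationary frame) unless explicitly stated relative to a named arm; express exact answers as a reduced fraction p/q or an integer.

-3

class = fixed-axis compound train [3 meshes; 3 ratios multiply, 3 sense flips]
mesh 1 [57T→57T]: running ratio 1, sense −
mesh 2 [57T→87T]: running ratio 19/29, sense +
mesh 3 [87T→19T]: running ratio 3, sense −
ω_out/ω_in = -3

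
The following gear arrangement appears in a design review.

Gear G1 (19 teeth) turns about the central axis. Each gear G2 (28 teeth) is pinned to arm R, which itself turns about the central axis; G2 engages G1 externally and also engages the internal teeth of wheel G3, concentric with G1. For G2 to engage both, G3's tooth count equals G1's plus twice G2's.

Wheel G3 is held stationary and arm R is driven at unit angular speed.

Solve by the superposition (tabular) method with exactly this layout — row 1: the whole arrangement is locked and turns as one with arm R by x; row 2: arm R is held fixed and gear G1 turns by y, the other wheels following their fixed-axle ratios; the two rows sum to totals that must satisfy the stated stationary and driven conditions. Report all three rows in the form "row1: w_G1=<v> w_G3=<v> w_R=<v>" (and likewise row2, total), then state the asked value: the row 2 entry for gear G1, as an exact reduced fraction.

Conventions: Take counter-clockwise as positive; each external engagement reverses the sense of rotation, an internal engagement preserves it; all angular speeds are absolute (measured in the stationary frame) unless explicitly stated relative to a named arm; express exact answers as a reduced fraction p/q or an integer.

recognized (axles ride arm R): planetary set, 19/28/75 teeth
superposition row 1 [locked train]: every member turns x
row 2 — arm fixed, fixed-axis ratios: sun y, ring −(19/75)·y, arm 0
boundary: total ω_ring = x − (19/75)·y = 0 and total ω_arm = x = 1  ⇒  y = 75/19, x = 1
row 2 ring = −(19/75)·75/19 = -1
totals (row 1 + row 2): sun 1 + 75/19 = 94/19, ring 1 + (-1) = 0, arm 1 + 0 = 1
asked cell (row2, sun) = 75/19

row1: w_G1=1 w_G3=1 w_R=1
row2: w_G1=75/19 w_G3=-1 w_R=0
total: w_G1=94/19 w_G3=0 w_R=1
asked value: 75/19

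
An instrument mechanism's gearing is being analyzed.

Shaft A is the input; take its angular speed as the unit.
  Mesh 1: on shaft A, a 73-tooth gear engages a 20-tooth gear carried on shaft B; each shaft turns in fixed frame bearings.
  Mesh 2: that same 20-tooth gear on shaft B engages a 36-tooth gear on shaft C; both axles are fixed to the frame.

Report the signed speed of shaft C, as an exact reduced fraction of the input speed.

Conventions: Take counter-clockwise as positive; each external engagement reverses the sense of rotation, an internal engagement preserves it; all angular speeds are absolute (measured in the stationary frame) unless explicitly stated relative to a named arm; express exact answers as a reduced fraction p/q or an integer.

2-mesh fixed-axis compound train (all bearings frame-fixed)
mesh 1 [73T→20T]: |ω|/ω_in = 1×73/20 = 73/20, sense flips to −
mesh 2 [20T→36T]: |ω|/ω_in = (73/20)×20/36 = 73/36, sense flips to +
signed output speed (× input speed) = 73/36

73/36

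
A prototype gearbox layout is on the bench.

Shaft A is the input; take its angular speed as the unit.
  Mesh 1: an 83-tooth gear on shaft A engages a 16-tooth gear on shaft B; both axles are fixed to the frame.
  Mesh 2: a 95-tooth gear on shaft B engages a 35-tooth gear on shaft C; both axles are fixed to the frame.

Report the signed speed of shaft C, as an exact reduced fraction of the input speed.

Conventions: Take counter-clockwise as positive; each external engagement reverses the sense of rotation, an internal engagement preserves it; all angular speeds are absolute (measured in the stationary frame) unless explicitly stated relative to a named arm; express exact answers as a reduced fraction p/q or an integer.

2-mesh fixed-axis compound train (all bearings frame-fixed)
mesh 1 [83T→16T]: |ω|/ω_in = 1×83/16 = 83/16, sense flips to −
mesh 2 [95T→35T]: |ω|/ω_in = (83/16)×95/35 = 1577/112, sense flips to +
signed output speed (× input speed) = 1577/112

1577/112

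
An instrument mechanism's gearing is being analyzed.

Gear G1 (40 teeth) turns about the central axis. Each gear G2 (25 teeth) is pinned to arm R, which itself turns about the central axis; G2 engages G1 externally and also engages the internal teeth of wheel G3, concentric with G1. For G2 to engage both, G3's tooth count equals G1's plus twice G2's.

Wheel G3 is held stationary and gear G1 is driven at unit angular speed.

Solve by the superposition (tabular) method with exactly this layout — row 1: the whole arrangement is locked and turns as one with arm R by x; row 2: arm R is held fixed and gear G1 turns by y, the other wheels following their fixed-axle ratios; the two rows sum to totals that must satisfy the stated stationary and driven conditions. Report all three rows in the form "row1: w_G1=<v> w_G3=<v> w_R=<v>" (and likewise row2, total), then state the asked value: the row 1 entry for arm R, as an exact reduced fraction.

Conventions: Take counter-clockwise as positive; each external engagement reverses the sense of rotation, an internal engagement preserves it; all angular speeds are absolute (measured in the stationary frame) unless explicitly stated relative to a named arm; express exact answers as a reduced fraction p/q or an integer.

planetary set (40T centre, 25T on arm, 90T internal) — Willis relation
row 1 — lock + rotate with arm: ω_sun = ω_ring = ω_arm = x
row 2: sun turns y, ring = −(40/90)·y, arm 0
boundary: total ω_ring = x − (40/90)·y = 0 and total ω_sun = x + y = 1  ⇒  y = 9/13, x = 4/13
row 2 ring = −(40/90)·9/13 = -4/13
totals (row 1 + row 2): sun 4/13 + 9/13 = 1, ring 4/13 + (-4/13) = 0, arm 4/13 + 0 = 4/13
asked cell (row1, arm) = 4/13

row1: w_G1=4/13 w_G3=4/13 w_R=4/13
row2: w_G1=9/13 w_G3=-4/13 w_R=0
total: w_G1=1 w_G3=0 w_R=4/13
asked value: 4/13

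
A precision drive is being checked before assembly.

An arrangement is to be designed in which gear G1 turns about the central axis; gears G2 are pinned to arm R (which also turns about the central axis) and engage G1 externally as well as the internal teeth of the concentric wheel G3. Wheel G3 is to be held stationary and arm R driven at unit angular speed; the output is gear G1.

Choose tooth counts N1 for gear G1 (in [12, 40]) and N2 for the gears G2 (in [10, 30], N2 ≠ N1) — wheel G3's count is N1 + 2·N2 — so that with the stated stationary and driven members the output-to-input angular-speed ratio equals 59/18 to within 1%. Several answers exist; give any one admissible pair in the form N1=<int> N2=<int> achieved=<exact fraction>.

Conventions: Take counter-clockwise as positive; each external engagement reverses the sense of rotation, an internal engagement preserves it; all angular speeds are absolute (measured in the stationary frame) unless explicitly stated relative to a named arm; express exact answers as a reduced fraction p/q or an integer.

design class (target 59/18): planetary set
Willis with ω_ring = 0: ω_sun/ω_arm = (N1+N3)/N1; set equal to 59/18  ⇒  N3/N1 = 59/18 − 1 = 41/18
N3 = N1 + 2·N2  ⇒  N2/N1 = (N3/N1 − 1)/2 = (41/18 − 1)/2 = 23/36
smallest multiple with N1 ≥ 12 and N2 ≥ 10: k = 1  ⇒  N1 = 1·36 = 36, N2 = 1·23 = 23 (N1 ≤ 40, N2 ≤ 30, N2 ≠ N1 ✓), N3 = 36 + 2·23 = 82
check: (N1+N3)/N1 with N1 = 36, N3 = 82 gives 59/18; |achieved − target| = 0 ≤ 59/1800 ✓

N1=36 N2=23 achieved=59/18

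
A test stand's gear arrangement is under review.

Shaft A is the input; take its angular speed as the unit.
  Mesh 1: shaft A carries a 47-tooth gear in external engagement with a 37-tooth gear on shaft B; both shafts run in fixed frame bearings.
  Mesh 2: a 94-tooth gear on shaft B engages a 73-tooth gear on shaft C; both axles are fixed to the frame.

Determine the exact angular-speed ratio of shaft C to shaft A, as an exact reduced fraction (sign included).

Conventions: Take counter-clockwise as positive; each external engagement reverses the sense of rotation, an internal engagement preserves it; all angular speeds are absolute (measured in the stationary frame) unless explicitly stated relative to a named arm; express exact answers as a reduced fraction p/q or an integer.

class = fixed-axis compound train [2 meshes; 2 ratios multiply, 2 sense flips]
mesh 1 [47T→37T]: running ratio 47/37, sense −
mesh 2 [94T→73T]: running ratio 4418/2701, sense +
ω_out/ω_in = 4418/2701

4418/2701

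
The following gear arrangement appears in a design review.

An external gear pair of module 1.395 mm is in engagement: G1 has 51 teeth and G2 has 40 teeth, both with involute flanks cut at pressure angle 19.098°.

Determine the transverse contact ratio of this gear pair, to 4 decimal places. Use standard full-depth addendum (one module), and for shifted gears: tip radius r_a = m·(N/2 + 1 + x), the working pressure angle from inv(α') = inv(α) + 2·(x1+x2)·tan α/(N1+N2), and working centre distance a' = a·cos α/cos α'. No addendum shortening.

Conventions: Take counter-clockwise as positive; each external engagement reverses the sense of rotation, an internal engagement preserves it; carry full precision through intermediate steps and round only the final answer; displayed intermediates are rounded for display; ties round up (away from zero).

recognized (one external pair, fixed centres): single-mesh tooth geometry, m = 1.395, N1 = 51, N2 = 40
base radii: r_b1 = 33.614601, r_b2 = 26.364393
tip radii: r_a1 = 36.967500, r_a2 = 29.295000
no profile shift: α' = α, a' = a
action lengths: √(r_a1²−r_b1²) = 15.383583, √(r_a2²−r_b2²) = 12.771679
base pitch p_b = π·m·cos α = 4.141309
CR = (15.383583 + 12.771679 − 63.472500·sin 19.09800°)/4.141309 = 1.783981
contact ratio ≈ 1.7840

1.7840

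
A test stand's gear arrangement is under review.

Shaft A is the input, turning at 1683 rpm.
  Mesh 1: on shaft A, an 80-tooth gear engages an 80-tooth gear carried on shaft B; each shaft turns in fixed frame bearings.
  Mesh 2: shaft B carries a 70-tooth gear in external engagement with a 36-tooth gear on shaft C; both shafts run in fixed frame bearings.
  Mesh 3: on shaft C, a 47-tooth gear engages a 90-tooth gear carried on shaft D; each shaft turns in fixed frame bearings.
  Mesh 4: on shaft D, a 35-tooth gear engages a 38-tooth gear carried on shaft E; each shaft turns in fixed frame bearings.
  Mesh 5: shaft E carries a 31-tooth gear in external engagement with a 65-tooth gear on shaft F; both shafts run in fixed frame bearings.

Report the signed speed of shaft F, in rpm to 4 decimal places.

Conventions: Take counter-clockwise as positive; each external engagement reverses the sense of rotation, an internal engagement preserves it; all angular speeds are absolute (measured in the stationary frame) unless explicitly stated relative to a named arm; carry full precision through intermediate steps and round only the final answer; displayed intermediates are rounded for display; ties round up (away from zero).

recognized (6 fixed axles, 5 meshes): fixed-axis compound train
mesh 1 [80T→80T]: ω = 1683.0000×80/80 = 1683.0000 rpm, sense flips to −
mesh 2 [70T→36T]: ω = 1683.0000×70/36 = 3272.5000 rpm, sense flips to +
mesh 3 [47T→90T]: ω = 3272.5000×47/90 = 1708.9722 rpm, sense flips to −
mesh 4 [35T→38T]: ω = 1708.9722×35/38 = 1574.0534 rpm, sense flips to +
mesh 5 [31T→65T]: ω = 1574.0534×31/65 = 750.7024 rpm, sense flips to −
signed output speed = -750.7024 rpm

-750.7024 rpm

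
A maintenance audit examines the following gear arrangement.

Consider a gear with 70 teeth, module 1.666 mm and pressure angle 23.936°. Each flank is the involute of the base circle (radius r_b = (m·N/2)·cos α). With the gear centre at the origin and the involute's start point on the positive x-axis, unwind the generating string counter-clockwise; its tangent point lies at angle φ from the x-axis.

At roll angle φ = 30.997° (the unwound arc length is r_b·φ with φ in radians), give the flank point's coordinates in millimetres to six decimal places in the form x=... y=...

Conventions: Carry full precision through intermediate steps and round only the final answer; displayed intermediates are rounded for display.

topology: single-mesh involute geometry — m = 1.666, N = 70
pitch radius r_p = m·N/2 = 1.666·70/2 = 58.310000
base radius r_b = r_p·cos α = 58.310000·cos 23.936° = 53.295294
roll angle φ = 30.997° = 0.54099971 rad
x = r_b·(cos φ + φ·sin φ) = 60.533085
y = r_b·(sin φ − φ·cos φ) = 2.731456

x=60.533085 y=2.731456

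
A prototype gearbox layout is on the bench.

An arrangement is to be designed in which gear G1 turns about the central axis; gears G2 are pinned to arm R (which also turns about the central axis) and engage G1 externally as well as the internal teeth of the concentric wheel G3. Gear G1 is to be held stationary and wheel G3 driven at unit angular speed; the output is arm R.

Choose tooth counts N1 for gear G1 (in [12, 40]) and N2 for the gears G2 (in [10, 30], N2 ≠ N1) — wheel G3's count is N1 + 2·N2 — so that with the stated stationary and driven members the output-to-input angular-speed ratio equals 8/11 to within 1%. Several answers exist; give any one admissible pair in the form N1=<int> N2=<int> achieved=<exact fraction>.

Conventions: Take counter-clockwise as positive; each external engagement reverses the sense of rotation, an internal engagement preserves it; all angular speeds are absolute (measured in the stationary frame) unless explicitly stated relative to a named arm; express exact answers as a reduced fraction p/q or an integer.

class = planetary set [ratio 8/11 wanted; Willis about the carrier]
Willis with ω_sun = 0: ω_arm/ω_ring = N3/(N1+N3); set equal to 8/11  ⇒  N3/N1 = (8/11)/(1 − 8/11) = 8/3
N3 = N1 + 2·N2  ⇒  N2/N1 = (N3/N1 − 1)/2 = (8/3 − 1)/2 = 5/6
smallest multiple with N1 ≥ 12 and N2 ≥ 10: k = 2  ⇒  N1 = 2·6 = 12, N2 = 2·5 = 10 (N1 ≤ 40, N2 ≤ 30, N2 ≠ N1 ✓), N3 = 12 + 2·10 = 32
check: N3/(N1+N3) with N1 = 12, N3 = 32 gives 8/11; |achieved − target| = 0 ≤ 2/275 ✓

N1=12 N2=10 achieved=8/11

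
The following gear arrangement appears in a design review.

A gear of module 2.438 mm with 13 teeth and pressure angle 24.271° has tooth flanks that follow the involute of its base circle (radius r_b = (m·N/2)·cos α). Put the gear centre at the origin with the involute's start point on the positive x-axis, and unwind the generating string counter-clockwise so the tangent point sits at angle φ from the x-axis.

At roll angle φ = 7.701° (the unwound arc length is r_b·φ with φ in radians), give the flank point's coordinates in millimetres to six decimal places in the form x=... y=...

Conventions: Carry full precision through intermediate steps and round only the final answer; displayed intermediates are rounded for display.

x=14.576207 y=0.011671

topology: single-mesh involute geometry — m = 2.438, N = 13
pitch radius r_p = m·N/2 = 2.438·13/2 = 15.847000
base radius r_b = r_p·cos α = 15.847000·cos 24.271° = 14.446307
roll angle φ = 7.701° = 0.13440781 rad
x = r_b·(cos φ + φ·sin φ) = 14.576207
y = r_b·(sin φ − φ·cos φ) = 0.011671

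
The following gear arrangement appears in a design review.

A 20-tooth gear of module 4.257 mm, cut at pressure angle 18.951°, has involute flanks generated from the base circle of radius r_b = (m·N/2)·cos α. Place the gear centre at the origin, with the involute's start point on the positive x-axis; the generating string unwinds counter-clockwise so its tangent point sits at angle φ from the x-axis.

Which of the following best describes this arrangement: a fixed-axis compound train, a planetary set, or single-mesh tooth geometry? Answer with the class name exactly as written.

recognized (one wheel, involute flank): single-mesh tooth geometry, m = 4.257, N = 20
classification: single-mesh tooth geometry

single-mesh tooth geometry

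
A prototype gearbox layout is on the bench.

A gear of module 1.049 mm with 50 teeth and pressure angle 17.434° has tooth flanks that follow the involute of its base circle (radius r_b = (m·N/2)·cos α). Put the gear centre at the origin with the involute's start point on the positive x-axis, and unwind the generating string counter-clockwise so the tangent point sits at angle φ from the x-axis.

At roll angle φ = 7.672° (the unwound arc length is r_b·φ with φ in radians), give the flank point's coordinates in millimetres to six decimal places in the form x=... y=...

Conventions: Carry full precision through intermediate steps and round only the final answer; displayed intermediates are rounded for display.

topology: single-mesh involute geometry — m = 1.049, N = 50
pitch radius r_p = m·N/2 = 1.049·50/2 = 26.225000
base radius r_b = r_p·cos α = 26.225000·cos 17.434° = 25.020294
roll angle φ = 7.672° = 0.13390166 rad
x = r_b·(cos φ + φ·sin φ) = 25.243593
y = r_b·(sin φ − φ·cos φ) = 0.019987

x=25.243593 y=0.019987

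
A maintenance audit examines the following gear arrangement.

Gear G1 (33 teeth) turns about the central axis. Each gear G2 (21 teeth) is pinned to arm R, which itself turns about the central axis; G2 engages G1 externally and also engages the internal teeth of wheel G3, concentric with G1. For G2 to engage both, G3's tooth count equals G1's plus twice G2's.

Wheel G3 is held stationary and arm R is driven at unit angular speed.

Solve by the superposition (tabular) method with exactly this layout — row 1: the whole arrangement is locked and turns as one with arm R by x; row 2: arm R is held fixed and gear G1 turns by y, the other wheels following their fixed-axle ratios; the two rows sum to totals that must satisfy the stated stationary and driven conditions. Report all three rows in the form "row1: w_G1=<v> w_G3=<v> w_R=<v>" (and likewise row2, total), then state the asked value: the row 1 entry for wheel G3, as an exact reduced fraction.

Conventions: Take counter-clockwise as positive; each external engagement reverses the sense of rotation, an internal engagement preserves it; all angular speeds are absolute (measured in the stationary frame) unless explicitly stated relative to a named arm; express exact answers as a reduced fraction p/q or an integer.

row1: w_G1=1 w_G3=1 w_R=1
row2: w_G1=25/11 w_G3=-1 w_R=0
total: w_G1=36/11 w_G3=0 w_R=1
asked value: 1

class = planetary set [G3 = 33+2·21 = 75; Willis about the carrier]
row 1 (train locked, turned with arm): all members turn x
row 2 — arm fixed, fixed-axis ratios: sun y, ring −(33/75)·y, arm 0
boundary: total ω_ring = x − (33/75)·y = 0 and total ω_arm = x = 1  ⇒  y = 25/11, x = 1
row 2 ring = −(33/75)·25/11 = -1
totals (row 1 + row 2): sun 1 + 25/11 = 36/11, ring 1 + (-1) = 0, arm 1 + 0 = 1
asked cell (row1, ring) = 1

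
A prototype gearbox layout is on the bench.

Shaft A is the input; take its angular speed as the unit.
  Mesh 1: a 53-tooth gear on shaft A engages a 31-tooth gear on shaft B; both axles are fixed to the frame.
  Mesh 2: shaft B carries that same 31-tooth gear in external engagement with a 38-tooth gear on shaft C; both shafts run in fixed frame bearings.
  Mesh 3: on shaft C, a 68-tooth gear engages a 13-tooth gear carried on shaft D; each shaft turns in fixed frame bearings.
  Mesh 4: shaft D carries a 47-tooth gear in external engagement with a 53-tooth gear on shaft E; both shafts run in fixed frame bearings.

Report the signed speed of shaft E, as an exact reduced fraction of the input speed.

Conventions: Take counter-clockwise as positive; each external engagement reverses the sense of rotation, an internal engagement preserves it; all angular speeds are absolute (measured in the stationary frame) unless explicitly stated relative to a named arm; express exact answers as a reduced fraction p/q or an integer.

4-mesh fixed-axis compound train (all bearings frame-fixed)
mesh 1 [53T→31T]: |ω|/ω_in = 1×53/31 = 53/31, sense flips to −
mesh 2 [31T→38T]: |ω|/ω_in = (53/31)×31/38 = 53/38, sense flips to +
mesh 3 [68T→13T]: |ω|/ω_in = (53/38)×68/13 = 1802/247, sense flips to −
mesh 4 [47T→53T]: |ω|/ω_in = (1802/247)×47/53 = 1598/247, sense flips to +
signed output speed (× input speed) = 1598/247

1598/247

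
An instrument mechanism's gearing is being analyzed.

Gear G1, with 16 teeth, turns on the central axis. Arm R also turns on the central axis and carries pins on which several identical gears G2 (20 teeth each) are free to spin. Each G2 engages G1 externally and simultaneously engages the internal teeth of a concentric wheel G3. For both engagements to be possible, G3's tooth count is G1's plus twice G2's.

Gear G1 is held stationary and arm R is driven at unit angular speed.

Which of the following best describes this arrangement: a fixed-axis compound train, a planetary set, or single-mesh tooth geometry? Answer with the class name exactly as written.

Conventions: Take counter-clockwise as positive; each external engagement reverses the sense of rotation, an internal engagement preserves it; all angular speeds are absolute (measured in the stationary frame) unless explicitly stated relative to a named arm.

topology: planetary set — G1 16T / G2 20T / G3 56T, arm = carrier (Willis)
classification: planetary set

planetary set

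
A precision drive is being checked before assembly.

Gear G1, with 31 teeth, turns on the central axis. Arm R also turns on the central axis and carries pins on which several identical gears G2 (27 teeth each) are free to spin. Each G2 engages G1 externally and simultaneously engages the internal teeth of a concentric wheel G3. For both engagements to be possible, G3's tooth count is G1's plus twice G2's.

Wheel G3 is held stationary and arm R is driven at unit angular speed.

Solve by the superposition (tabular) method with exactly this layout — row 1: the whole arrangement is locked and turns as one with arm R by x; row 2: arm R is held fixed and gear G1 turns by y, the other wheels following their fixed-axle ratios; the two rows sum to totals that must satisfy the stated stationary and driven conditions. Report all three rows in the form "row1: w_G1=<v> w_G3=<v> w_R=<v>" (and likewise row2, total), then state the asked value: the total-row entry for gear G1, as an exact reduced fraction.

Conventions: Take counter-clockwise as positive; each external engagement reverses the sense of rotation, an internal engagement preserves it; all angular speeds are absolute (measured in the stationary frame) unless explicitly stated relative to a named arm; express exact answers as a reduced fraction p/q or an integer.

row1: w_G1=1 w_G3=1 w_R=1
row2: w_G1=85/31 w_G3=-1 w_R=0
total: w_G1=116/31 w_G3=0 w_R=1
asked value: 116/31

topology: planetary set — G1 31T / G2 27T / G3 85T, arm = carrier (Willis)
superposition row 1 [locked train]: every member turns x
superposition row 2 [arm held]: sun y, ring −(31/85)·y, arm 0
boundary: total ω_ring = x − (31/85)·y = 0 and total ω_arm = x = 1  ⇒  y = 85/31, x = 1
row 2 ring = −(31/85)·85/31 = -1
totals (row 1 + row 2): sun 1 + 85/31 = 116/31, ring 1 + (-1) = 0, arm 1 + 0 = 1
asked cell (total, sun) = 116/31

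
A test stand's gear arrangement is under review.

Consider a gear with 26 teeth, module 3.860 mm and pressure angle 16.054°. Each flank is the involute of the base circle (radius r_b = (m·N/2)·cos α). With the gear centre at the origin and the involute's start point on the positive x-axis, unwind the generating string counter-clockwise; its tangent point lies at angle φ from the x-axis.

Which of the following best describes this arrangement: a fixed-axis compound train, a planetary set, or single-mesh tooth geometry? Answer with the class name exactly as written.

single-mesh tooth geometry

recognized (one wheel, involute flank): single-mesh tooth geometry, m = 3.860, N = 26
classification: single-mesh tooth geometry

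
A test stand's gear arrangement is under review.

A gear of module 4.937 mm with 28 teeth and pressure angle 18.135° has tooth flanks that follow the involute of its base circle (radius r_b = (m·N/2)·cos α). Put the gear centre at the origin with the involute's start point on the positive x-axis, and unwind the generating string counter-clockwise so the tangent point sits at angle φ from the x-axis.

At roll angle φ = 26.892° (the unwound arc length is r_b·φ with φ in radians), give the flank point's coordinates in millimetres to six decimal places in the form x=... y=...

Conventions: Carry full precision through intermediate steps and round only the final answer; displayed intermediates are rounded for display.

x=72.525950 y=2.214350

single-mesh involute tooth geometry (28T wheel at module 4.937)
pitch radius r_p = m·N/2 = 4.937·28/2 = 69.118000
base radius r_b = r_p·cos α = 69.118000·cos 18.135° = 65.684617
roll angle φ = 26.892° = 0.46935394 rad
x = r_b·(cos φ + φ·sin φ) = 72.525950
y = r_b·(sin φ − φ·cos φ) = 2.214350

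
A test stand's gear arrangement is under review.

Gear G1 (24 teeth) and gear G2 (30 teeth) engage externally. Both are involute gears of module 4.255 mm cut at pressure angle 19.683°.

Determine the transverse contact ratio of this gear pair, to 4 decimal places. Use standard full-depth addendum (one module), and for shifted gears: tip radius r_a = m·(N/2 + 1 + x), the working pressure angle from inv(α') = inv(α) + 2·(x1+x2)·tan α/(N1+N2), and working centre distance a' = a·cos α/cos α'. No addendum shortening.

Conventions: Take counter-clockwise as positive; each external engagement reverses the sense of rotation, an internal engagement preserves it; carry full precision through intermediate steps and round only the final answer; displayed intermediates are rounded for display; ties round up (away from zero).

1.6408

recognized (one external pair, fixed centres): single-mesh tooth geometry, m = 4.255, N1 = 24, N2 = 30
base radii: r_b1 = 48.076591, r_b2 = 60.095739
tip radii: r_a1 = 55.315000, r_a2 = 68.080000
no profile shift: α' = α, a' = a
action lengths: √(r_a1²−r_b1²) = 27.356729, √(r_a2²−r_b2²) = 31.990446
base pitch p_b = π·m·cos α = 12.586422
CR = (27.356729 + 31.990446 − 114.885000·sin 19.68300°)/12.586422 = 1.640822
contact ratio ≈ 1.6408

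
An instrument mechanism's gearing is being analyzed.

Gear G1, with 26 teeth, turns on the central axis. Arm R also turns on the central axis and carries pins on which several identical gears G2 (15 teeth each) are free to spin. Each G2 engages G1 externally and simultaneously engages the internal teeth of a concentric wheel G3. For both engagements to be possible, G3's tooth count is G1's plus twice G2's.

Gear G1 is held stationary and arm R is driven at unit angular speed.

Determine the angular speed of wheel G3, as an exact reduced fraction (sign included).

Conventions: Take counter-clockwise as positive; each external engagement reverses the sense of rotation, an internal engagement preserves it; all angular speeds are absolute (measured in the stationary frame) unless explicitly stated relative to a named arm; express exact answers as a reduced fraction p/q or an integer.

topology: planetary set — G1 26T / G2 15T / G3 56T, arm = carrier (Willis)
ring teeth: 26 + 2·15 = 56
26(ω_sun−ω_arm) = −56(ω_ring−ω_arm),  ω_sun = 0, ω_arm = 1
ω_ring = 1 − (26/56)(0−1) = 41/28
exact speed ratio = 41/28

41/28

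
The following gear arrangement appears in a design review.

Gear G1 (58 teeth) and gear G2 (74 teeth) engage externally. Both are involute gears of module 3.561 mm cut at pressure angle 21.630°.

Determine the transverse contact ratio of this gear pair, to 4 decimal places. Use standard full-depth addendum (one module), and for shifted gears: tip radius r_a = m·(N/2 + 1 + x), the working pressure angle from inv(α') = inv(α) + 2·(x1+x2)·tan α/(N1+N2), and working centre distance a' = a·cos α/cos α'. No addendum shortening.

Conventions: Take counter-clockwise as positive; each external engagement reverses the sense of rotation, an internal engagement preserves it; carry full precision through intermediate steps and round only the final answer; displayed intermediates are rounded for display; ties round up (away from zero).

recognized (one external pair, fixed centres): single-mesh tooth geometry, m = 3.561, N1 = 58, N2 = 74
base radii: r_b1 = 95.997170, r_b2 = 122.479148
tip radii: r_a1 = 106.830000, r_a2 = 135.318000
no profile shift: α' = α, a' = a
action lengths: √(r_a1²−r_b1²) = 46.874218, √(r_a2²−r_b2²) = 57.531031
base pitch p_b = π·m·cos α = 10.399448
CR = (46.874218 + 57.531031 − 235.026000·sin 21.63000°)/10.399448 = 1.708937
contact ratio ≈ 1.7089

1.7089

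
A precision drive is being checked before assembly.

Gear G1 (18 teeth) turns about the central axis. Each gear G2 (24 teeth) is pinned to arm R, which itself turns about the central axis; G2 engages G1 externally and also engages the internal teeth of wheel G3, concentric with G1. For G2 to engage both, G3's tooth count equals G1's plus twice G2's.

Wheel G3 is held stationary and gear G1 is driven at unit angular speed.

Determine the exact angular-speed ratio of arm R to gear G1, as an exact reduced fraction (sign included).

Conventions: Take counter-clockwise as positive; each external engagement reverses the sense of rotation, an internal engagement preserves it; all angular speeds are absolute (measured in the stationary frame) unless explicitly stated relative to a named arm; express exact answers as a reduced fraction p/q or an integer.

3/14

topology: planetary set — G1 18T / G2 24T / G3 66T, arm = carrier (Willis)
ring teeth: 18 + 2·24 = 66
18(ω_sun−ω_arm) = −66(ω_ring−ω_arm),  ω_ring = 0, ω_sun = 1
18(1−ω_arm) = −66(0−ω_arm)  ⇒  84·ω_arm = 18  ⇒  ω_arm = 3/14
ω_out/ω_in = 3/14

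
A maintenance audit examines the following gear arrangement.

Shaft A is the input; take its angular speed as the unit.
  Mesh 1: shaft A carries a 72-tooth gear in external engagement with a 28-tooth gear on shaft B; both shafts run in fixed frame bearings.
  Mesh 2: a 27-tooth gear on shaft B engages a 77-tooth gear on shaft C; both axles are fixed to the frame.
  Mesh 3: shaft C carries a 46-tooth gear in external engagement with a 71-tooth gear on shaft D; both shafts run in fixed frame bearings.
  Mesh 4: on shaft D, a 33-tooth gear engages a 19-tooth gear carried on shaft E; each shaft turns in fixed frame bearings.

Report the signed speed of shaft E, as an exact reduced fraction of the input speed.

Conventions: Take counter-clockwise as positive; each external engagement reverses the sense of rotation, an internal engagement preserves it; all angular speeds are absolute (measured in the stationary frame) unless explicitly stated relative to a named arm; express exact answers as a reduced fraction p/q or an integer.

4-mesh fixed-axis compound train (all bearings frame-fixed)
mesh 1 [72T→28T]: |ω|/ω_in = 1×72/28 = 18/7, sense flips to −
mesh 2 [27T→77T]: |ω|/ω_in = (18/7)×27/77 = 486/539, sense flips to +
mesh 3 [46T→71T]: |ω|/ω_in = (486/539)×46/71 = 22356/38269, sense flips to −
mesh 4 [33T→19T]: |ω|/ω_in = (22356/38269)×33/19 = 67068/66101, sense flips to +
signed output speed (× input speed) = 67068/66101

67068/66101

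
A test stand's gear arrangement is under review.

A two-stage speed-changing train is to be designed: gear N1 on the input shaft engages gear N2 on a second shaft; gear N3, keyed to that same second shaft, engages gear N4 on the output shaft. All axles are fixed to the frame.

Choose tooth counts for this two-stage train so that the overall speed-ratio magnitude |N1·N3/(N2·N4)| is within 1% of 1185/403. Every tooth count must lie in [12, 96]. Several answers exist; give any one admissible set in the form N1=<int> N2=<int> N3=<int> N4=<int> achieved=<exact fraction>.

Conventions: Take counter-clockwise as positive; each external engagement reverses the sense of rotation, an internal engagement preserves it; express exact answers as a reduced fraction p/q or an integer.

N1=15 N2=13 N3=79 N4=31 achieved=1185/403

class = fixed-axis compound train [2-stage, 1185/403 wanted]
target = 1185/403 in lowest terms: an exact hit needs N1·N3 = k·1185 and N2·N4 = k·403 for one integer k, every count in [12, 96]; additionally prefer no 1:1 stage (N1 ≠ N2, N3 ≠ N4)
k = 1: N1·N3 = 1185 = 15·79, N2·N4 = 403 = 13·31
achieved = 15·79/(13·31) = 1185/403; |achieved − target| = 0 ≤ 237/8060 ✓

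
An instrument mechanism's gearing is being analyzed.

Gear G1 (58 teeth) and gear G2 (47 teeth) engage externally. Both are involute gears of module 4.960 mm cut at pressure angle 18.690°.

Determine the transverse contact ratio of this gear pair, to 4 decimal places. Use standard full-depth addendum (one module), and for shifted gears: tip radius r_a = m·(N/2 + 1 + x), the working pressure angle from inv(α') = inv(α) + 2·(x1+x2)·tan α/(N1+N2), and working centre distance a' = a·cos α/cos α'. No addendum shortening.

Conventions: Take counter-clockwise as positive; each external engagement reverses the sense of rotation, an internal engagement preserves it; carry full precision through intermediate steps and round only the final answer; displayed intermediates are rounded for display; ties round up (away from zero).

1.8367

topology: single-mesh involute geometry — m = 4.960, 58T/47T pair
base radii: r_b1 = 136.254773, r_b2 = 110.413351
tip radii: r_a1 = 148.800000, r_a2 = 121.520000
no profile shift: α' = α, a' = a
action lengths: √(r_a1²−r_b1²) = 59.800308, √(r_a2²−r_b2²) = 50.754334
base pitch p_b = π·m·cos α = 14.760586
CR = (59.800308 + 50.754334 − 260.400000·sin 18.69000°)/14.760586 = 1.836653
contact ratio ≈ 1.8367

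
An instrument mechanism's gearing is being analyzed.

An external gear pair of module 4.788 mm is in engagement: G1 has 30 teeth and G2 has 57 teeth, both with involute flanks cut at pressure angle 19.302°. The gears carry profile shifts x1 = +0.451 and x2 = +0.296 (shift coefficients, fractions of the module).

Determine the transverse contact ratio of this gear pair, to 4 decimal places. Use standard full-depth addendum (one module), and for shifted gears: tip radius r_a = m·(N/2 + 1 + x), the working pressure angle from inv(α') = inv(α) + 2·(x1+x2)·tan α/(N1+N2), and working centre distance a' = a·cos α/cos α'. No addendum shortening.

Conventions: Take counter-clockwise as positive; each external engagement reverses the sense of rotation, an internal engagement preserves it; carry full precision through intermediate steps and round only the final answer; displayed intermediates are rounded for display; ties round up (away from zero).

class = single-mesh tooth geometry [involute pair 30T × 57T, m = 4.788]
base radii: r_b1 = 67.782956, r_b2 = 128.787616
tip radii: r_a1 = 78.767388, r_a2 = 142.663248
inv(α') = inv(19.302°) + 2·(+0.451+0.296)·tan α/(30+57) = 0.01936512  ⇒  α' = 21.75529°
a' = a·cos α / cos α' = 208.2780·cos 19.302°/cos 21.75529° = 211.644903
action lengths: √(r_a1²−r_b1²) = 40.121968, √(r_a2²−r_b2²) = 61.372244
base pitch p_b = π·m·cos α = 14.196429
CR = (40.121968 + 61.372244 − 211.644903·sin 21.75529°)/14.196429 = 1.623611
contact ratio ≈ 1.6236

1.6236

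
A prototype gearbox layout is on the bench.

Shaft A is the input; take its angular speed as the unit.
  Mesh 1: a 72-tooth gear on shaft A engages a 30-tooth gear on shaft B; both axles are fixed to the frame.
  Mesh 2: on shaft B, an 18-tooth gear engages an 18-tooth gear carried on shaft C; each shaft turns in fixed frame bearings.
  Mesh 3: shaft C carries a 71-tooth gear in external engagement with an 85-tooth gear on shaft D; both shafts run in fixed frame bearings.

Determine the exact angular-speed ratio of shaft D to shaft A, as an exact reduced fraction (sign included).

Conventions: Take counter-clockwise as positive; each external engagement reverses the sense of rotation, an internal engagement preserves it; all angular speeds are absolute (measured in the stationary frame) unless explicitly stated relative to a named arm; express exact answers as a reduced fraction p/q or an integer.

class = fixed-axis compound train [3 meshes; 3 ratios multiply, 3 sense flips]
mesh 1 [72T→30T]: running ratio 12/5, sense −
mesh 2 [18T→18T]: running ratio 12/5, sense +
mesh 3 [71T→85T]: running ratio 852/425, sense −
ω_out/ω_in = -852/425

-852/425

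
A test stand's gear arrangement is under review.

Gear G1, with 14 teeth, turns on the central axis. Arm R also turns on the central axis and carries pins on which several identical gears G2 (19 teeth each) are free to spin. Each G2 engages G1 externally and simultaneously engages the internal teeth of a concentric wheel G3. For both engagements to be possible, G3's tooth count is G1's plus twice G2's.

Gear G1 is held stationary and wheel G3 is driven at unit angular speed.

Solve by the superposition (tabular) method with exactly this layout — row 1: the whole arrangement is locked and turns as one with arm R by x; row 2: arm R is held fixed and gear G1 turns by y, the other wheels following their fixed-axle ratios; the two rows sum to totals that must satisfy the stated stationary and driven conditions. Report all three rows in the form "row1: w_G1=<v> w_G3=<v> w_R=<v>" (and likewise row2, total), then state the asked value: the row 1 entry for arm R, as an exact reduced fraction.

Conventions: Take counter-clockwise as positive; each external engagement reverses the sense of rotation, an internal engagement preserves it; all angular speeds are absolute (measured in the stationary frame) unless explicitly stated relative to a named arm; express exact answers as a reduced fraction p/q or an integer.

row1: w_G1=26/33 w_G3=26/33 w_R=26/33
row2: w_G1=-26/33 w_G3=7/33 w_R=0
total: w_G1=0 w_G3=1 w_R=26/33
asked value: 26/33

recognized (axles ride arm R): planetary set, 14/19/52 teeth
row 1 — lock + rotate with arm: ω_sun = ω_ring = ω_arm = x
row 2: sun turns y, ring = −(14/52)·y, arm 0
boundary: total ω_sun = x + y = 0 and total ω_ring = x − (14/52)·y = 1  ⇒  y = -26/33, x = 26/33
row 2 ring = −(14/52)·(-26/33) = 7/33
totals (row 1 + row 2): sun 26/33 + (-26/33) = 0, ring 26/33 + 7/33 = 1, arm 26/33 + 0 = 26/33
asked cell (row1, arm) = 26/33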